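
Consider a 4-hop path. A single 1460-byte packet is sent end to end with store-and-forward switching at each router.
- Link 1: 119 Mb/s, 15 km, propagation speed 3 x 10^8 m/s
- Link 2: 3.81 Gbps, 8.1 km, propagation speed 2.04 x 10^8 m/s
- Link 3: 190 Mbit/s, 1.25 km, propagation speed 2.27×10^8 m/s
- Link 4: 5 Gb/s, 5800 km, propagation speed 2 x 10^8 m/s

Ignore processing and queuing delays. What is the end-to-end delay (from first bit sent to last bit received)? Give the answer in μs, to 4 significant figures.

29260 μs

L = 1460 × 8 = 11680 bits.
Transmission delays (L/R per hop): 98.1513, 3.06562, 61.4737, 2.336 μs; sum = 165.027 μs.
Propagation delays (d/s per hop): 50, 39.7059, 5.50661, 29000 μs; sum = 29095.2 μs.
End-to-end = 29260 μs.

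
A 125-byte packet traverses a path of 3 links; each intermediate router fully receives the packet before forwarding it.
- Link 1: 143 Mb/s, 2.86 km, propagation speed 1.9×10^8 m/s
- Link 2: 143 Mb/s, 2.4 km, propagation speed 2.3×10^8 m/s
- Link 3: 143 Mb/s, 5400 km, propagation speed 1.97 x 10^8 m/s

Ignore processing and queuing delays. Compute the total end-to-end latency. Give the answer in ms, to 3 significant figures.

L = 125 × 8 = 1000 bits.
Transmission delay per hop = L/R = 1000/143000000 = 0.00699301 ms; 3 hops → 0.020979 ms.
Propagation delays (d/s per hop): 0.0150526, 0.0104348, 27.4112 ms; sum = 27.4367 ms.
End-to-end = 27.5 ms.

27.5 ms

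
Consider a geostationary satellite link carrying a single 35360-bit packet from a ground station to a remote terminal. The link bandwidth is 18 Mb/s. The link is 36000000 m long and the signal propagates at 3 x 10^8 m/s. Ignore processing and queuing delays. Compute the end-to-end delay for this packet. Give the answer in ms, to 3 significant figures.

Transmission delay = L/R = 35360 / 18000000 = 1.96444 ms.
Propagation delay = d/s = 36000000 m / 300000000 m/s = 120 ms.
Total = 122 ms.

122 ms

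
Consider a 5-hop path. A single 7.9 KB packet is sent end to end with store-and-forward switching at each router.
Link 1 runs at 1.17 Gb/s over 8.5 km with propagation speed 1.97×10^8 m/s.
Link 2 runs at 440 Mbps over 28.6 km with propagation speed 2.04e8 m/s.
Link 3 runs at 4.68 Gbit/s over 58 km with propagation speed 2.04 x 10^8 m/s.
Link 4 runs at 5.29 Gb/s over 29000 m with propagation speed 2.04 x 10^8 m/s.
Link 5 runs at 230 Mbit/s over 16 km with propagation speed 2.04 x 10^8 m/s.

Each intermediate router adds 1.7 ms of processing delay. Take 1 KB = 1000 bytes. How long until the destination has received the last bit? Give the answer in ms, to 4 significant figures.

7.986 ms

L = 63200 bits.
Transmission delays (L/R per hop): 0.0540171, 0.143636, 0.0135043, 0.0119471, 0.274783 ms; sum = 0.497887 ms.
Propagation delays (d/s per hop): 0.0431472, 0.140196, 0.284314, 0.142157, 0.0784314 ms; sum = 0.688245 ms.
Processing at 4 router(s): 4 × 1.7 ms = 6.8 ms.
End-to-end = 7.986 ms.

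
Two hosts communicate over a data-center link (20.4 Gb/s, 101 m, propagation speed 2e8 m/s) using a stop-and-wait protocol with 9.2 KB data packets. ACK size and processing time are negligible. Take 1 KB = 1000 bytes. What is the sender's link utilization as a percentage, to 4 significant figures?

t_tx = L/R = 73600/20400000000 = 3.60784e-06 s.
t_prop = 101/200000000 = 5.05e-07 s; RTT = 1.01e-06 s.
Cycle = t_tx + RTT = 4.61784e-06 s.
Utilization = t_tx / cycle = 3.60784e-06/4.61784e-06 = 78.13 %.

78.13 %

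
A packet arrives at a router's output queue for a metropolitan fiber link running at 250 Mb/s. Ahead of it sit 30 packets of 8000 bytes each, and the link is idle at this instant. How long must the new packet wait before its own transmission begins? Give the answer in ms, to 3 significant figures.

7.68 ms

Each queued packet: L/R = 64000/250000000 = 0.256 ms.
30 queued → 7.68 ms.
Queuing delay = 7.68 ms.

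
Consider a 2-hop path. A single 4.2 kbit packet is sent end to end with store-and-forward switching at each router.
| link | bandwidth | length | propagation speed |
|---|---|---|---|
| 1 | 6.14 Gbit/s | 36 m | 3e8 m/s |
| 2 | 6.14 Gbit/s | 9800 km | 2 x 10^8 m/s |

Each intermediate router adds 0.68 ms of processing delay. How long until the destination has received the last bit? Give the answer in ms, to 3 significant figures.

L = 4200 bits.
Transmission delay per hop = L/R = 4200/6140000000 = 0.000684039 ms; 2 hops → 0.00136808 ms.
Propagation delays (d/s per hop): 0.00012, 49 ms; sum = 49.0001 ms.
Processing at 1 router(s): 1 × 0.68 ms = 0.68 ms.
End-to-end = 49.7 ms.

49.7 ms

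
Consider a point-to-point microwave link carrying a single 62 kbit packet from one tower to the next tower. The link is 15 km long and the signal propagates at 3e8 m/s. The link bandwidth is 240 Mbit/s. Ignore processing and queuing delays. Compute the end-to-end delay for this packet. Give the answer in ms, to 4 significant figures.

L = 62000 bits.
Transmission delay = L/R = 62000 / 240000000 = 0.258333 ms.
Propagation delay = d/s = 15000 m / 300000000 m/s = 0.05 ms.
Total = 0.3083 ms.

0.3083 ms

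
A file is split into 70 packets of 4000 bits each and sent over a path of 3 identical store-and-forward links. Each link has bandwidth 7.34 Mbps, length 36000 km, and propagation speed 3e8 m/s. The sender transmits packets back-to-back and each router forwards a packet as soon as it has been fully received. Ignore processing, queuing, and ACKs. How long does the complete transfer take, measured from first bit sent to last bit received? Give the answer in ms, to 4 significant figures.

399.2 ms

Per-hop transmission t_tx = L/R = 4000/7340000 = 0.544959 ms.
Per-hop propagation t_prop = 36000000/300000000 = 120 ms.
Pipeline fill: first packet needs 3·t_tx to clear all hops; remaining 69 packets each add one t_tx.
Total = (3+70-1)·t_tx + 3·t_prop = 72·0.544959 + 3·120 = 399.2 ms.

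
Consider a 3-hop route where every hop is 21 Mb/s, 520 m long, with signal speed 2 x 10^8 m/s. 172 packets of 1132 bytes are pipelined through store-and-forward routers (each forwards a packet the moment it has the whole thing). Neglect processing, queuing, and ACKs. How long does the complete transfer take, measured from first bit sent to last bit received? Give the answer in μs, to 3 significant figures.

Per-hop transmission t_tx = L/R = 9056/21000000 = 431.238 μs.
Per-hop propagation t_prop = 520/200000000 = 2.6 μs.
Pipeline fill: first packet needs 3·t_tx to clear all hops; remaining 171 packets each add one t_tx.
Total = (3+172-1)·t_tx + 3·t_prop = 174·431.238 + 3·2.6 = 75000 μs.

75000 μs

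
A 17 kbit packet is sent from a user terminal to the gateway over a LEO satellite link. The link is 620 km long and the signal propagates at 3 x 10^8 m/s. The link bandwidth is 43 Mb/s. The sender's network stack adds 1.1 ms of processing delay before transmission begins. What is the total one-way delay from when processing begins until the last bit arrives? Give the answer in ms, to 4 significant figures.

3.562 ms

L = 17000 bits.
Transmission delay = L/R = 17000 / 43000000 = 0.395349 ms.
Propagation delay = d/s = 620000 m / 300000000 m/s = 2.06667 ms.
Plus processing delay 1.1 ms = 1.1 ms.
Total = 3.562 ms.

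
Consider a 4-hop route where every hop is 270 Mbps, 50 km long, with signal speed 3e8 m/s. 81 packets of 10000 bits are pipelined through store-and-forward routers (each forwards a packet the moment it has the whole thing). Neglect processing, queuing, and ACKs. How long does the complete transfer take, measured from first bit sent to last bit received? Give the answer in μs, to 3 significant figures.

Per-hop transmission t_tx = L/R = 10000/270000000 = 37.037 μs.
Per-hop propagation t_prop = 50000/300000000 = 166.667 μs.
Pipeline fill: first packet needs 4·t_tx to clear all hops; remaining 80 packets each add one t_tx.
Total = (4+81-1)·t_tx + 4·t_prop = 84·37.037 + 4·166.667 = 3780 μs.

3780 μs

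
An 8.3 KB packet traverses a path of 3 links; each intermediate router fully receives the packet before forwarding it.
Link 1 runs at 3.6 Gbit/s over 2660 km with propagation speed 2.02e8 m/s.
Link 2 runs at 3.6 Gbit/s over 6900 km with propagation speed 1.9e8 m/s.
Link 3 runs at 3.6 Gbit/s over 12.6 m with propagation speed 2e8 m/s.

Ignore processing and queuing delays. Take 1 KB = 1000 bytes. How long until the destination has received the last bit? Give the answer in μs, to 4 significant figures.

L = 66400 bits.
Transmission delay per hop = L/R = 66400/3600000000 = 18.4444 μs; 3 hops → 55.3333 μs.
Propagation delays (d/s per hop): 13168.3, 36315.8, 0.063 μs; sum = 49484.2 μs.
End-to-end = 49540 μs.

49540 μs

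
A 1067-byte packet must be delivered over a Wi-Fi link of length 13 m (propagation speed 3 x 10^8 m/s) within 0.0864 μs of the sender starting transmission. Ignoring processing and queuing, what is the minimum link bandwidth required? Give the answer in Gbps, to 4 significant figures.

L = 8536 bits.
Propagation delay = 13 / 300000000 = 0.0433333 μs.
Transmission budget = 0.0864 − 0.0433333 = 0.0430667 μs.
R ≥ L / t_tx = 8536 bits / 4.30667e-08 s = 198.2 Gbps.

198.2 Gbps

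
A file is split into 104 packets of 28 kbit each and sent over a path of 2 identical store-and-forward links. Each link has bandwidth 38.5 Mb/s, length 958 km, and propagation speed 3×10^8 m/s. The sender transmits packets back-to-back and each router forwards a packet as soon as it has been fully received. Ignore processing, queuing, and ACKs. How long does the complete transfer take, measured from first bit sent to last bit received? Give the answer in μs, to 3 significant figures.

82800 μs

Per-hop transmission t_tx = L/R = 28000/38500000 = 727.273 μs.
Per-hop propagation t_prop = 958000/300000000 = 3193.33 μs.
Pipeline fill: first packet needs 2·t_tx to clear all hops; remaining 103 packets each add one t_tx.
Total = (2+104-1)·t_tx + 2·t_prop = 105·727.273 + 2·3193.33 = 82800 μs.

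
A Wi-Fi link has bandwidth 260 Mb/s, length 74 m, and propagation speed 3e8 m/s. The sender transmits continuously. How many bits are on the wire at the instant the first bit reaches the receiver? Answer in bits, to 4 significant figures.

Propagation delay = 74 / 300000000 = 2.46667e-07 s.
BDP = R × t_prop = 260000000 × 2.46667e-07 = 64.1333 bits.

64.13 bits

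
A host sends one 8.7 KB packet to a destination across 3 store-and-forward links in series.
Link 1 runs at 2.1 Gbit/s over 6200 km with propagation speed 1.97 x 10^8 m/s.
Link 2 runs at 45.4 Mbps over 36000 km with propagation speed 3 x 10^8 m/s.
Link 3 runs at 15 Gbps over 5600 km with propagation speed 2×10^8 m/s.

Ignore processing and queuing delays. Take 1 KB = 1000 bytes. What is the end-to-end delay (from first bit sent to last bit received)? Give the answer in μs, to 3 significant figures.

L = 69600 bits.
Transmission delays (L/R per hop): 33.1429, 1533.04, 4.64 μs; sum = 1570.82 μs.
Propagation delays (d/s per hop): 31472.1, 120000, 28000 μs; sum = 179472 μs.
End-to-end = 181000 μs.

181000 μs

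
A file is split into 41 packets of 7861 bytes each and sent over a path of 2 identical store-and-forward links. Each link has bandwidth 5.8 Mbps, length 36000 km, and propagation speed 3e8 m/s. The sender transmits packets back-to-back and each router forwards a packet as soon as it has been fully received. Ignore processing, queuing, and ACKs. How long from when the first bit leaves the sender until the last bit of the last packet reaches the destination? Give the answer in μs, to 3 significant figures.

Per-hop transmission t_tx = L/R = 62888/5800000 = 10842.8 μs.
Per-hop propagation t_prop = 36000000/300000000 = 120000 μs.
Pipeline fill: first packet needs 2·t_tx to clear all hops; remaining 40 packets each add one t_tx.
Total = (2+41-1)·t_tx + 2·t_prop = 42·10842.8 + 2·120000 = 695000 μs.

695000 μs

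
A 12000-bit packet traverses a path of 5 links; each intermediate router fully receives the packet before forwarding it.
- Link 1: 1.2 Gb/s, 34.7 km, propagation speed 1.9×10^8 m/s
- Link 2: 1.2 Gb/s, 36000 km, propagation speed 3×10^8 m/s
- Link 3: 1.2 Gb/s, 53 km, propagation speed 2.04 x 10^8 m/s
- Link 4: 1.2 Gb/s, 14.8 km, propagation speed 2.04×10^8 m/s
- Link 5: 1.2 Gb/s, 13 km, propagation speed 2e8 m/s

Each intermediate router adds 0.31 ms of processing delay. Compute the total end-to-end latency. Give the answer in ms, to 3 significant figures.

122 ms

Transmission delay per hop = L/R = 12000/1200000000 = 0.01 ms; 5 hops → 0.05 ms.
Propagation delays (d/s per hop): 0.182632, 120, 0.259804, 0.072549, 0.065 ms; sum = 120.58 ms.
Processing at 4 router(s): 4 × 0.31 ms = 1.24 ms.
End-to-end = 122 ms.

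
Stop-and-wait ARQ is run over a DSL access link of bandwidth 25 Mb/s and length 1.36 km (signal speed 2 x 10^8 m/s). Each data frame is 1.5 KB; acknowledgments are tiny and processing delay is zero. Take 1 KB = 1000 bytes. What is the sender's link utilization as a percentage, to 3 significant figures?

97.2 %

t_tx = L/R = 12000/25000000 = 0.00048 s.
t_prop = 1360/200000000 = 6.8e-06 s; RTT = 1.36e-05 s.
Cycle = t_tx + RTT = 0.0004936 s.
Utilization = t_tx / cycle = 0.00048/0.0004936 = 97.2 %.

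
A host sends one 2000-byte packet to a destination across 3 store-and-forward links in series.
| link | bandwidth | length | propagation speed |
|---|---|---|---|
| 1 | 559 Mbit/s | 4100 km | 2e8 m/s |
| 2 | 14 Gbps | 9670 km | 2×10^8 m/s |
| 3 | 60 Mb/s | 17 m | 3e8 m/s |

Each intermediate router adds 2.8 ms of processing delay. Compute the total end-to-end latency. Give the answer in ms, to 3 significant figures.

L = 2000 × 8 = 16000 bits.
Transmission delays (L/R per hop): 0.0286225, 0.00114286, 0.266667 ms; sum = 0.296432 ms.
Propagation delays (d/s per hop): 20.5, 48.35, 5.66667e-05 ms; sum = 68.8501 ms.
Processing at 2 router(s): 2 × 2.8 ms = 5.6 ms.
End-to-end = 74.7 ms.

74.7 ms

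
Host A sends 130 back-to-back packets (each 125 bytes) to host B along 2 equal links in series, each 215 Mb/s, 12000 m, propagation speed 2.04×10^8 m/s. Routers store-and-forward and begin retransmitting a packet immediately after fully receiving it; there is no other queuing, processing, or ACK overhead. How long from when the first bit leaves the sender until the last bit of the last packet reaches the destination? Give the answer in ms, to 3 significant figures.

0.727 ms

Per-hop transmission t_tx = L/R = 1000/215000000 = 0.00465116 ms.
Per-hop propagation t_prop = 12000/204000000 = 0.0588235 ms.
Pipeline fill: first packet needs 2·t_tx to clear all hops; remaining 129 packets each add one t_tx.
Total = (2+130-1)·t_tx + 2·t_prop = 131·0.00465116 + 2·0.0588235 = 0.727 ms.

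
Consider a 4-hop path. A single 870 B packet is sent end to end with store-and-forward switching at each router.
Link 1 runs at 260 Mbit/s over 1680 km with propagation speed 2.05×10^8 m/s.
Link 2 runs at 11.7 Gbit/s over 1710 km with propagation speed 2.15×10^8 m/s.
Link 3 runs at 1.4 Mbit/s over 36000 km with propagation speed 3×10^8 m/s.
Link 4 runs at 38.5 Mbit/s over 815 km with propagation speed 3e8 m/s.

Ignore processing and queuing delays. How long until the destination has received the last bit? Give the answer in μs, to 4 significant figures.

L = 870 × 8 = 6960 bits.
Transmission delays (L/R per hop): 26.7692, 0.594872, 4971.43, 180.779 μs; sum = 5179.57 μs.
Propagation delays (d/s per hop): 8195.12, 7953.49, 120000, 2716.67 μs; sum = 138865 μs.
End-to-end = 144000 μs.

144000 μs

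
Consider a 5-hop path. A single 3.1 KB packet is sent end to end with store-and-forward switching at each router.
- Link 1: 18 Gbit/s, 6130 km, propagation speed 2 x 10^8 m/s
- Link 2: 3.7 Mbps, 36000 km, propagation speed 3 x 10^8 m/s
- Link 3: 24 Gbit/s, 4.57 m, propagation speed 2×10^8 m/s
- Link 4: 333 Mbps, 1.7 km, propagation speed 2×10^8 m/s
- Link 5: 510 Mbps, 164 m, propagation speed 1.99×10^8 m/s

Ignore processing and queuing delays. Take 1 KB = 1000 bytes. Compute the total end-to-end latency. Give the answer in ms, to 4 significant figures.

L = 24800 bits.
Transmission delays (L/R per hop): 0.00137778, 6.7027, 0.00103333, 0.0744745, 0.0486275 ms; sum = 6.82822 ms.
Propagation delays (d/s per hop): 30.65, 120, 2.285e-05, 0.0085, 0.000824121 ms; sum = 150.659 ms.
End-to-end = 157.5 ms.

157.5 ms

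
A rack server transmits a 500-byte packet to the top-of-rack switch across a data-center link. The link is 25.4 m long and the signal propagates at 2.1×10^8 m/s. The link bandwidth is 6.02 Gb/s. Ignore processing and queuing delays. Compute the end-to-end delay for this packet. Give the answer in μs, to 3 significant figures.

L = 500 × 8 = 4000 bits.
Transmission delay = L/R = 4000 / 6020000000 = 0.664452 μs.
Propagation delay = d/s = 25.4 m / 210000000 m/s = 0.120952 μs.
Total = 0.785 μs.

0.785 μs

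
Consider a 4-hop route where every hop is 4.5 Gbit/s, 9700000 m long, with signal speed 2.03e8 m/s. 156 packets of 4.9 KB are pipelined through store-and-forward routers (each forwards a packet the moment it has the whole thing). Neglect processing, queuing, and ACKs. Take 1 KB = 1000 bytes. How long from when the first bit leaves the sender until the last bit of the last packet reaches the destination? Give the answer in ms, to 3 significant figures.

Per-hop transmission t_tx = L/R = 39200/4500000000 = 0.00871111 ms.
Per-hop propagation t_prop = 9700000/2.03e+08 = 47.7833 ms.
Pipeline fill: first packet needs 4·t_tx to clear all hops; remaining 155 packets each add one t_tx.
Total = (4+156-1)·t_tx + 4·t_prop = 159·0.00871111 + 4·47.7833 = 193 ms.

193 ms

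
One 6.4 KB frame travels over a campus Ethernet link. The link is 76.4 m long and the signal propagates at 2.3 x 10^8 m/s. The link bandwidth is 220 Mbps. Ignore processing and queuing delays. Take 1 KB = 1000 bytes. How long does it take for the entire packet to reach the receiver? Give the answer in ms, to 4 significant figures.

L = 51200 bits.
Transmission delay = L/R = 51200 / 220000000 = 0.232727 ms.
Propagation delay = d/s = 76.4 m / 2.3e+08 m/s = 0.000332174 ms.
Total = 0.2331 ms.

0.2331 ms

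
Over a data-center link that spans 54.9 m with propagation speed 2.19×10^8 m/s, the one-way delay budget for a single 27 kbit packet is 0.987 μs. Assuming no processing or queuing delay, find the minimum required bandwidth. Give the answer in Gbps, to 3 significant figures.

36.7 Gbps

Propagation delay = 54.9 / 219000000 = 0.250685 μs.
Transmission budget = 0.987 − 0.250685 = 0.736315 μs.
R ≥ L / t_tx = 27000 bits / 7.36315e-07 s = 36.7 Gbps.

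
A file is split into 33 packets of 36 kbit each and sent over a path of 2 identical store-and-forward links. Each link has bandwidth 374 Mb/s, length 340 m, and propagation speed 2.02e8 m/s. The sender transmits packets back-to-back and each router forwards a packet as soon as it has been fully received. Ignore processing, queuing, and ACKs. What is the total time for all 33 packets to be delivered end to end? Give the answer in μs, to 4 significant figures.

Per-hop transmission t_tx = L/R = 36000/374000000 = 96.2567 μs.
Per-hop propagation t_prop = 340/202000000 = 1.68317 μs.
Pipeline fill: first packet needs 2·t_tx to clear all hops; remaining 32 packets each add one t_tx.
Total = (2+33-1)·t_tx + 2·t_prop = 34·96.2567 + 2·1.68317 = 3276 μs.

3276 μs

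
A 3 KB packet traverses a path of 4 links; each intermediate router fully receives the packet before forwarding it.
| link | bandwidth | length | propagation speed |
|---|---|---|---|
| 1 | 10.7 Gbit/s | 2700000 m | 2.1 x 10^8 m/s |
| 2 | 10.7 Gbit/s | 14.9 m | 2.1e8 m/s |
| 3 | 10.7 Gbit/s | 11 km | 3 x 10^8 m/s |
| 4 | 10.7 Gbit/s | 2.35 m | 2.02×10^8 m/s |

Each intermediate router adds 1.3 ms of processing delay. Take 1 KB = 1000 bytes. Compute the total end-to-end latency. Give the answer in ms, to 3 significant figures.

L = 24000 bits.
Transmission delay per hop = L/R = 24000/10700000000 = 0.00224299 ms; 4 hops → 0.00897196 ms.
Propagation delays (d/s per hop): 12.8571, 7.09524e-05, 0.0366667, 1.16337e-05 ms; sum = 12.8939 ms.
Processing at 3 router(s): 3 × 1.3 ms = 3.9 ms.
End-to-end = 16.8 ms.

16.8 ms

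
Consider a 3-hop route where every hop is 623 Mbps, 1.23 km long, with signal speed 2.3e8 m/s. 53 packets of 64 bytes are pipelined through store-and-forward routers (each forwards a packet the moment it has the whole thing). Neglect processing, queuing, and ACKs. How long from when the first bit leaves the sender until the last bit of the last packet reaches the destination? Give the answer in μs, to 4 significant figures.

Per-hop transmission t_tx = L/R = 512/623000000 = 0.82183 μs.
Per-hop propagation t_prop = 1230/2.3e+08 = 5.34783 μs.
Pipeline fill: first packet needs 3·t_tx to clear all hops; remaining 52 packets each add one t_tx.
Total = (3+53-1)·t_tx + 3·t_prop = 55·0.82183 + 3·5.34783 = 61.24 μs.

61.24 μs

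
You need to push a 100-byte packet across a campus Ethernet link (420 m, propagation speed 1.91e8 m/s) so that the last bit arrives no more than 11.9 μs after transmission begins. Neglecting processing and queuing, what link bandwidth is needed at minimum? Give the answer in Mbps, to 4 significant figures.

82.47 Mbps

L = 800 bits.
Propagation delay = 420 / 191000000 = 2.19895 μs.
Transmission budget = 11.9 − 2.19895 = 9.70105 μs.
R ≥ L / t_tx = 800 bits / 9.70105e-06 s = 82.47 Mbps.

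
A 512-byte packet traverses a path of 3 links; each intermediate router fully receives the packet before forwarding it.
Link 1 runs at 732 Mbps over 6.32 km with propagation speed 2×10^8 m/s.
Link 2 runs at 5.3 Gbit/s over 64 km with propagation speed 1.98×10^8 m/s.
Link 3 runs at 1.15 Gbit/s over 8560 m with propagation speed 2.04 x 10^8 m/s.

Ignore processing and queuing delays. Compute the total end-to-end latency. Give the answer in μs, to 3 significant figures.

L = 512 × 8 = 4096 bits.
Transmission delays (L/R per hop): 5.59563, 0.77283, 3.56174 μs; sum = 9.9302 μs.
Propagation delays (d/s per hop): 31.6, 323.232, 41.9608 μs; sum = 396.793 μs.
End-to-end = 407 μs.

407 μs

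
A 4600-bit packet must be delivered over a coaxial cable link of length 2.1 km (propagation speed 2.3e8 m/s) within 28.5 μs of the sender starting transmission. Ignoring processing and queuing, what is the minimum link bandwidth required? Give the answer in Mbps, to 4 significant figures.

237.5 Mbps

Propagation delay = 2100 / 2.3e+08 = 9.13043 μs.
Transmission budget = 28.5 − 9.13043 = 19.3696 μs.
R ≥ L / t_tx = 4600 bits / 1.93696e-05 s = 237.5 Mbps.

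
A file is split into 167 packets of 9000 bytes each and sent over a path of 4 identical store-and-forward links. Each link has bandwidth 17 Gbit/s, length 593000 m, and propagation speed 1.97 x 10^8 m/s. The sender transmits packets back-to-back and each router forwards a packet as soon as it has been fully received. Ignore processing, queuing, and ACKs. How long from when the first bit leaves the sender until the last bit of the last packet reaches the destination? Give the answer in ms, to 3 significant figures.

Per-hop transmission t_tx = L/R = 72000/17000000000 = 0.00423529 ms.
Per-hop propagation t_prop = 593000/197000000 = 3.01015 ms.
Pipeline fill: first packet needs 4·t_tx to clear all hops; remaining 166 packets each add one t_tx.
Total = (4+167-1)·t_tx + 4·t_prop = 170·0.00423529 + 4·3.01015 = 12.8 ms.

12.8 ms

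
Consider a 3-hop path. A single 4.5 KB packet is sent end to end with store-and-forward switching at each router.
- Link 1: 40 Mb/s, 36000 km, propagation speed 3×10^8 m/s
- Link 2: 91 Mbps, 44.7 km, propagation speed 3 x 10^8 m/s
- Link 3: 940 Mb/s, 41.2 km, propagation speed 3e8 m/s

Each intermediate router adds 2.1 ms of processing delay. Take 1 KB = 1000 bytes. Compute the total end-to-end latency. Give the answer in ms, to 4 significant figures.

L = 36000 bits.
Transmission delays (L/R per hop): 0.9, 0.395604, 0.0382979 ms; sum = 1.3339 ms.
Propagation delays (d/s per hop): 120, 0.149, 0.137333 ms; sum = 120.286 ms.
Processing at 2 router(s): 2 × 2.1 ms = 4.2 ms.
End-to-end = 125.8 ms.

125.8 ms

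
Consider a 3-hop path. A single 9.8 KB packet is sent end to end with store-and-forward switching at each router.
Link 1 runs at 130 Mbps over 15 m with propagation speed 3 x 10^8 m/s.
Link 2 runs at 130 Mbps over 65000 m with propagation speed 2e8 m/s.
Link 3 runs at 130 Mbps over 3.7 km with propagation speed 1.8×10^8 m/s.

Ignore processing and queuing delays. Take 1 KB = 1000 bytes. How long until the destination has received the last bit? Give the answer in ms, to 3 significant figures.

L = 78400 bits.
Transmission delay per hop = L/R = 78400/130000000 = 0.603077 ms; 3 hops → 1.80923 ms.
Propagation delays (d/s per hop): 5e-05, 0.325, 0.0205556 ms; sum = 0.345606 ms.
End-to-end = 2.15 ms.

2.15 ms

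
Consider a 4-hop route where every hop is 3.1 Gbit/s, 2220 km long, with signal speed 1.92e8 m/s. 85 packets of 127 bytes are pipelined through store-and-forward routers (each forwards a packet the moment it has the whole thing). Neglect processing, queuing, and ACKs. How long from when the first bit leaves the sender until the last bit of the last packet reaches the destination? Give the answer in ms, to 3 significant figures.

Per-hop transmission t_tx = L/R = 1016/3100000000 = 0.000327742 ms.
Per-hop propagation t_prop = 2220000/192000000 = 11.5625 ms.
Pipeline fill: first packet needs 4·t_tx to clear all hops; remaining 84 packets each add one t_tx.
Total = (4+85-1)·t_tx + 4·t_prop = 88·0.000327742 + 4·11.5625 = 46.3 ms.

46.3 ms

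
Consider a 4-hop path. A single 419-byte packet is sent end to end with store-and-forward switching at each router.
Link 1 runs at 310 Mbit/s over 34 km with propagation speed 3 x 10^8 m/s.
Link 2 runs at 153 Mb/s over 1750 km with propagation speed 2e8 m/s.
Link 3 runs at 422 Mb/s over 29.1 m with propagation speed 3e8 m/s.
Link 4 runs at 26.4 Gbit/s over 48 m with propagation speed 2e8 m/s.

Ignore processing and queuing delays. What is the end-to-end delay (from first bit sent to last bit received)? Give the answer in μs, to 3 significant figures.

8900 μs

L = 419 × 8 = 3352 bits.
Transmission delays (L/R per hop): 10.8129, 21.9085, 7.94313, 0.12697 μs; sum = 40.7915 μs.
Propagation delays (d/s per hop): 113.333, 8750, 0.097, 0.24 μs; sum = 8863.67 μs.
End-to-end = 8900 μs.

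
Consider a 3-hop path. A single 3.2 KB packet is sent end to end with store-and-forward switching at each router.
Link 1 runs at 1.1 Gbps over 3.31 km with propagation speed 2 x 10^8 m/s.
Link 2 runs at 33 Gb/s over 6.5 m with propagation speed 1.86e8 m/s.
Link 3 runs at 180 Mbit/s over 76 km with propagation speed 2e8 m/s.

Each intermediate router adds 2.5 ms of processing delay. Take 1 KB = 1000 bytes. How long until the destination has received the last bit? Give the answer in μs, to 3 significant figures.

L = 25600 bits.
Transmission delays (L/R per hop): 23.2727, 0.775758, 142.222 μs; sum = 166.271 μs.
Propagation delays (d/s per hop): 16.55, 0.0349462, 380 μs; sum = 396.585 μs.
Processing at 2 router(s): 2 × 2.5 ms = 5000 μs.
End-to-end = 5560 μs.

5560 μs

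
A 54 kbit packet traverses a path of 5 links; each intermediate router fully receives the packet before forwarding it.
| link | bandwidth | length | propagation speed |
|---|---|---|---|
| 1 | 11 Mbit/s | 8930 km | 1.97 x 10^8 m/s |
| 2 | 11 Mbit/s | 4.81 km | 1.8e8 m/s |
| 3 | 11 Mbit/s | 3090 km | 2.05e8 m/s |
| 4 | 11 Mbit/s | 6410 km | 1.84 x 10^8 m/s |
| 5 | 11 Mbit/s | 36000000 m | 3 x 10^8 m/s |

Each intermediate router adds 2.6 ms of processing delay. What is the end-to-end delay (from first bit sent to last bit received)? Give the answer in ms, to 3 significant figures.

250 ms

L = 54000 bits.
Transmission delay per hop = L/R = 54000/11000000 = 4.90909 ms; 5 hops → 24.5455 ms.
Propagation delays (d/s per hop): 45.3299, 0.0267222, 15.0732, 34.837, 120 ms; sum = 215.267 ms.
Processing at 4 router(s): 4 × 2.6 ms = 10.4 ms.
End-to-end = 250 ms.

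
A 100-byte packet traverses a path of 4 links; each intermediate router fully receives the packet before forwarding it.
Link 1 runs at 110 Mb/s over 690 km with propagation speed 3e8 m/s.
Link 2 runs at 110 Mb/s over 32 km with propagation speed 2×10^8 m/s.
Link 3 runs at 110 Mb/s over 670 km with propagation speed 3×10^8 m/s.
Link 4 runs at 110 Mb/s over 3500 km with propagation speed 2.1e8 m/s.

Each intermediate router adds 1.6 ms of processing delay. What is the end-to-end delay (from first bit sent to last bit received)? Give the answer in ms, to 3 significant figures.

26.2 ms

L = 100 × 8 = 800 bits.
Transmission delay per hop = L/R = 800/110000000 = 0.00727273 ms; 4 hops → 0.0290909 ms.
Propagation delays (d/s per hop): 2.3, 0.16, 2.23333, 16.6667 ms; sum = 21.36 ms.
Processing at 3 router(s): 3 × 1.6 ms = 4.8 ms.
End-to-end = 26.2 ms.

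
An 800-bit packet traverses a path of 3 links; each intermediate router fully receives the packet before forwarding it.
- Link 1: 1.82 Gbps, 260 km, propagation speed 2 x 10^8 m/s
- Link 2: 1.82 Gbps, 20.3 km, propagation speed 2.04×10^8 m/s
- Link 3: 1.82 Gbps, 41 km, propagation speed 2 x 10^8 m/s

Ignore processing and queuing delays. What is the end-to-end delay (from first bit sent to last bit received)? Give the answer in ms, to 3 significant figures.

1.61 ms

Transmission delay per hop = L/R = 800/1820000000 = 0.00043956 ms; 3 hops → 0.00131868 ms.
Propagation delays (d/s per hop): 1.3, 0.0995098, 0.205 ms; sum = 1.60451 ms.
End-to-end = 1.61 ms.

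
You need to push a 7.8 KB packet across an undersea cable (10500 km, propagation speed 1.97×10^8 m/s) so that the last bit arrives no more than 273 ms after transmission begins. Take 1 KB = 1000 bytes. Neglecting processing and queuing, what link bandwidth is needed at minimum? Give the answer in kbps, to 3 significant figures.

284 kbps

L = 62400 bits.
Propagation delay = 10500000 / 197000000 = 53.2995 ms.
Transmission budget = 273 − 53.2995 = 219.701 ms.
R ≥ L / t_tx = 62400 bits / 0.219701 s = 284 kbps.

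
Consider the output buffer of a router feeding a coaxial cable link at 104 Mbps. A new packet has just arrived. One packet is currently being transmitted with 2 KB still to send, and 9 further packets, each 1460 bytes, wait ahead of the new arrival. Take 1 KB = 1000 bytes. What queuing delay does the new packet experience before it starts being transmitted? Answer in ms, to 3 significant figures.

Each queued packet: L/R = 11680/104000000 = 0.112308 ms.
9 queued → 1.01077 ms.
Plus remaining 16000 bits of current packet: 0.153846 ms.
Queuing delay = 1.16 ms.

1.16 ms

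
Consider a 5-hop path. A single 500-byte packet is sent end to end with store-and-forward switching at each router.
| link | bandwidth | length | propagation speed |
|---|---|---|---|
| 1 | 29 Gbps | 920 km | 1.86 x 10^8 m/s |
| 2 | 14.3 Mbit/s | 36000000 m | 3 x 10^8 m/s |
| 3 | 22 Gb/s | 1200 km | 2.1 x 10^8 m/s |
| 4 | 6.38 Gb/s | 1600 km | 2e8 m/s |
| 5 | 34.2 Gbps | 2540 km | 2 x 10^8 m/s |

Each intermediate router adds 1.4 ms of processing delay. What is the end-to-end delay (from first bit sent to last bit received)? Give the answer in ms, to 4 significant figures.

157.2 ms

L = 500 × 8 = 4000 bits.
Transmission delays (L/R per hop): 0.000137931, 0.27972, 0.000181818, 0.000626959, 0.000116959 ms; sum = 0.280784 ms.
Propagation delays (d/s per hop): 4.94624, 120, 5.71429, 8, 12.7 ms; sum = 151.361 ms.
Processing at 4 router(s): 4 × 1.4 ms = 5.6 ms.
End-to-end = 157.2 ms.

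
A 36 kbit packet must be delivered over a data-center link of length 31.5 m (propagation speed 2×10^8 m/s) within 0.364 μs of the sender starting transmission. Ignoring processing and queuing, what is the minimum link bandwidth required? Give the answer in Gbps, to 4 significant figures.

Propagation delay = 31.5 / 200000000 = 0.1575 μs.
Transmission budget = 0.364 − 0.1575 = 0.2065 μs.
R ≥ L / t_tx = 36000 bits / 2.065e-07 s = 174.3 Gbps.

174.3 Gbps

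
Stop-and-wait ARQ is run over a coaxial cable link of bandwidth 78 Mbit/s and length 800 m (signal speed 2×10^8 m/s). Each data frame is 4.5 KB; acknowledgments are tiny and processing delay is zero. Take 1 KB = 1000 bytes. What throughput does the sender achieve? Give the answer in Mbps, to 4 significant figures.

t_tx = L/R = 36000/78000000 = 0.000461538 s.
t_prop = 800/200000000 = 4e-06 s; RTT = 8e-06 s.
Cycle = t_tx + RTT = 0.000469538 s.
Throughput = L / cycle = 36000 / 0.000469538 = 76.67 Mbps.

76.67 Mbps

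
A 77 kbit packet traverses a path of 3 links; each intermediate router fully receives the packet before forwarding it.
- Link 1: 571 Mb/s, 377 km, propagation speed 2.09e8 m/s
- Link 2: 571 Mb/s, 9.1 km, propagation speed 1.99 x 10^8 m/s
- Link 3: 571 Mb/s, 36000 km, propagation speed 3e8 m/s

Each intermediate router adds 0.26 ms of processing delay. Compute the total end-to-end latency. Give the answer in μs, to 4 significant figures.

L = 77000 bits.
Transmission delay per hop = L/R = 77000/571000000 = 134.851 μs; 3 hops → 404.553 μs.
Propagation delays (d/s per hop): 1803.83, 45.7286, 120000 μs; sum = 121850 μs.
Processing at 2 router(s): 2 × 0.26 ms = 520 μs.
End-to-end = 122800 μs.

122800 μs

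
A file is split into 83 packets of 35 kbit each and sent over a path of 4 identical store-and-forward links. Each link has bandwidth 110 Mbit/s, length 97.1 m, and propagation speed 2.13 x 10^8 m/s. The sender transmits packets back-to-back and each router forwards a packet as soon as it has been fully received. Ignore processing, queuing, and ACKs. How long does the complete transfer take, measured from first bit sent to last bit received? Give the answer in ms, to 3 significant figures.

27.4 ms

Per-hop transmission t_tx = L/R = 35000/110000000 = 0.318182 ms.
Per-hop propagation t_prop = 97.1/213000000 = 0.000455869 ms.
Pipeline fill: first packet needs 4·t_tx to clear all hops; remaining 82 packets each add one t_tx.
Total = (4+83-1)·t_tx + 4·t_prop = 86·0.318182 + 4·0.000455869 = 27.4 ms.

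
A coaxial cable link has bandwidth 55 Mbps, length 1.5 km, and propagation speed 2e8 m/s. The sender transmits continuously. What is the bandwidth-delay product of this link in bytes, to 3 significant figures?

Propagation delay = 1500 / 200000000 = 7.5e-06 s.
BDP = R × t_prop = 55000000 × 7.5e-06 = 412.5 bits.
In bytes: 412.5/8 = 51.6 bytes.

51.6 bytes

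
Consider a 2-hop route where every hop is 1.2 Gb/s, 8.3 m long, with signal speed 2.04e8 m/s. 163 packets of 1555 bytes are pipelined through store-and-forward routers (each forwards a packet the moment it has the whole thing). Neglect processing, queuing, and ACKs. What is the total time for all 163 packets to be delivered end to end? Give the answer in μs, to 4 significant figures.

1700 μs

Per-hop transmission t_tx = L/R = 12440/1200000000 = 10.3667 μs.
Per-hop propagation t_prop = 8.3/204000000 = 0.0406863 μs.
Pipeline fill: first packet needs 2·t_tx to clear all hops; remaining 162 packets each add one t_tx.
Total = (2+163-1)·t_tx + 2·t_prop = 164·10.3667 + 2·0.0406863 = 1700 μs.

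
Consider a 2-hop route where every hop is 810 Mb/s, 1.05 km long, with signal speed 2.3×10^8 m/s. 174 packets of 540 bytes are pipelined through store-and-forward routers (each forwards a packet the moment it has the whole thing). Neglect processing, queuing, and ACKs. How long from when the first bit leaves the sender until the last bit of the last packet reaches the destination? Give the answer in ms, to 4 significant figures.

0.9425 ms

Per-hop transmission t_tx = L/R = 4320/810000000 = 0.00533333 ms.
Per-hop propagation t_prop = 1050/2.3e+08 = 0.00456522 ms.
Pipeline fill: first packet needs 2·t_tx to clear all hops; remaining 173 packets each add one t_tx.
Total = (2+174-1)·t_tx + 2·t_prop = 175·0.00533333 + 2·0.00456522 = 0.9425 ms.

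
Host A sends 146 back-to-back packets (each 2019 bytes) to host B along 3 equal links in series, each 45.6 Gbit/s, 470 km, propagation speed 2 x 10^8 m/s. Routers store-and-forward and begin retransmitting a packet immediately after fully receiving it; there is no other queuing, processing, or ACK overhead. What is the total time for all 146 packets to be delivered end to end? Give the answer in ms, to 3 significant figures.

Per-hop transmission t_tx = L/R = 16152/45600000000 = 0.000354211 ms.
Per-hop propagation t_prop = 470000/200000000 = 2.35 ms.
Pipeline fill: first packet needs 3·t_tx to clear all hops; remaining 145 packets each add one t_tx.
Total = (3+146-1)·t_tx + 3·t_prop = 148·0.000354211 + 3·2.35 = 7.10 ms.

7.10 ms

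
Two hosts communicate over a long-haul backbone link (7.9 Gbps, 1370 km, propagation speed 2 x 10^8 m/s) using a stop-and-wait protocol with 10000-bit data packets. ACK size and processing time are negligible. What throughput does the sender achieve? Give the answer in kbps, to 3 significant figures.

730 kbps

t_tx = L/R = 10000/7900000000 = 1.26582e-06 s.
t_prop = 1370000/200000000 = 0.00685 s; RTT = 0.0137 s.
Cycle = t_tx + RTT = 0.0137013 s.
Throughput = L / cycle = 10000 / 0.0137013 = 730 kbps.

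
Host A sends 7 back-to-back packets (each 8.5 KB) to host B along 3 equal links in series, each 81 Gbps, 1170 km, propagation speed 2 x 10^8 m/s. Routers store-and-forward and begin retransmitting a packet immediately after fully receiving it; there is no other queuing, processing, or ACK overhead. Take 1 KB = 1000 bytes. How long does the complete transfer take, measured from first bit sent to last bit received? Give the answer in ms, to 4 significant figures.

Per-hop transmission t_tx = L/R = 68000/81000000000 = 0.000839506 ms.
Per-hop propagation t_prop = 1170000/200000000 = 5.85 ms.
Pipeline fill: first packet needs 3·t_tx to clear all hops; remaining 6 packets each add one t_tx.
Total = (3+7-1)·t_tx + 3·t_prop = 9·0.000839506 + 3·5.85 = 17.56 ms.

17.56 ms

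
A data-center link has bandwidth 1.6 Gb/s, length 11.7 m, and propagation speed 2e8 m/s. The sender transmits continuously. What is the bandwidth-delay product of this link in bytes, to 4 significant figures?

Propagation delay = 11.7 / 200000000 = 5.85e-08 s.
BDP = R × t_prop = 1600000000 × 5.85e-08 = 93.6 bits.
In bytes: 93.6/8 = 11.70 bytes.

11.70 bytes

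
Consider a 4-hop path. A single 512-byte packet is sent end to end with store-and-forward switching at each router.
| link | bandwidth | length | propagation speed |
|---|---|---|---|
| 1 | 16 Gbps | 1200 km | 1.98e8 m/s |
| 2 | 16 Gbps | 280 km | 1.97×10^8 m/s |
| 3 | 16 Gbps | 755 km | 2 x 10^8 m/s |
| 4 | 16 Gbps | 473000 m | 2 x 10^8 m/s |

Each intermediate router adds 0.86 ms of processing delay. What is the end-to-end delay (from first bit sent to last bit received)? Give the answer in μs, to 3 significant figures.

L = 512 × 8 = 4096 bits.
Transmission delay per hop = L/R = 4096/16000000000 = 0.256 μs; 4 hops → 1.024 μs.
Propagation delays (d/s per hop): 6060.61, 1421.32, 3775, 2365 μs; sum = 13621.9 μs.
Processing at 3 router(s): 3 × 0.86 ms = 2580 μs.
End-to-end = 16200 μs.

16200 μs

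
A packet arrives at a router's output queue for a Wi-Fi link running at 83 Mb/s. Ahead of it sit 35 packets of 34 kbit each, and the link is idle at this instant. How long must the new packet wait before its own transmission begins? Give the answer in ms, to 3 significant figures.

Each queued packet: L/R = 34000/83000000 = 0.409639 ms.
35 queued → 14.3373 ms.
Queuing delay = 14.3 ms.

14.3 ms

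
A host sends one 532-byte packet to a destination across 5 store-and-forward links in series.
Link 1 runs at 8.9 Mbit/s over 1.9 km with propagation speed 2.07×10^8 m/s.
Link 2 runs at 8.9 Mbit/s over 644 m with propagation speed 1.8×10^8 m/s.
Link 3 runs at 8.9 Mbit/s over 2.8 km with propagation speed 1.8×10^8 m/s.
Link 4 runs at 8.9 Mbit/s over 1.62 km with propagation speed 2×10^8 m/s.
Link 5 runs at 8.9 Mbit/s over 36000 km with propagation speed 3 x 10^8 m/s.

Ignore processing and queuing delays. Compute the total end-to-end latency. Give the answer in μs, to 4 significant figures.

122400 μs

L = 532 × 8 = 4256 bits.
Transmission delay per hop = L/R = 4256/8900000 = 478.202 μs; 5 hops → 2391.01 μs.
Propagation delays (d/s per hop): 9.17874, 3.57778, 15.5556, 8.1, 120000 μs; sum = 120036 μs.
End-to-end = 122400 μs.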